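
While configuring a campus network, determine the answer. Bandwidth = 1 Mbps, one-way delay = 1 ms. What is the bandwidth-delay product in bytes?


Given: bandwidth = 1 Mbps, delay = 1 ms
BDP in bits = 1 * 10^6 * 1 / 1000
BDP in bits = 1000
BDP in bytes = 1000 / 8 = 125

125


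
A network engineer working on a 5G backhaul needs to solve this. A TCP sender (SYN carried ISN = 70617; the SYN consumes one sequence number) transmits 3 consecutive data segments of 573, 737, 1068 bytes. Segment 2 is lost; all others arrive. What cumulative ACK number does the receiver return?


SYN uses sequence number 70617; first data byte = ISN + 1 = 70618.
Segment 1: SEQ = 70618, len = 573 B, covers [70618, 71190]
Segment 2: SEQ = 71191, len = 737 B, covers [71191, 71927] [LOST]
Segment 3: SEQ = 71928, len = 1068 B, covers [71928, 72995]
In-order data received: bytes [70618, 71190] (segments 1..1).
Segment 2 missing -> gap begins at byte 71191; later segments buffered out of order.
Cumulative ACK = next expected in-order byte = 70618 + 573 = 71191

71191


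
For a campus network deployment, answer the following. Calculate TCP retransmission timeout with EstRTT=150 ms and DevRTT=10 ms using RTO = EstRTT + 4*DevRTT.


Given: EstRTT = 150 ms, DevRTT = 10 ms
Timeout = EstRTT + 4 * DevRTT
4 * DevRTT = 4 * 10 = 40
Timeout = 150 + 40 = 190 ms

190


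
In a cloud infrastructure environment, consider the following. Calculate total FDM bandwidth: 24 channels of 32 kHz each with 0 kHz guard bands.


Given: 24 channels, 32 kHz each, guard = 0 kHz
Channel bandwidth = 24 * 32 = 768 kHz
Guard bands = 23 gaps * 0 kHz = 0 kHz
Total = 768 + 0 = 768 kHz

768


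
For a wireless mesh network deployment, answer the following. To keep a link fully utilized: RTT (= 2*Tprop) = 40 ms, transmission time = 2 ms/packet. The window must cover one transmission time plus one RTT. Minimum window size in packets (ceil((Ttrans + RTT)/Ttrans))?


Given: Ttrans = 2 ms, RTT = 40 ms (= 2 * Tprop, Tprop = 20 ms)
Time until first ACK returns = Ttrans + RTT = 2 + 40 = 42 ms
Need W * Ttrans >= Ttrans + RTT  ->  W >= (Ttrans + RTT) / Ttrans
(Ttrans + RTT) / Ttrans = 42 / 2 = 21
W_min = ceil(21) = 21

21


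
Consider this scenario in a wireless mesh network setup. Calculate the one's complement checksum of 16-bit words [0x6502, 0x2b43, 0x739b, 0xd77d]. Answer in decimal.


Given words: [0x6502, 0x2b43, 0x739b, 0xd77d]
Step 1: Sum all words
Raw sum = 25858 + 11075 + 29595 + 55165 = 121693
Step 2: Fold carry: (56157 + 1) = 56158
One's complement = ~56158 & 0xFFFF = 9377

9377


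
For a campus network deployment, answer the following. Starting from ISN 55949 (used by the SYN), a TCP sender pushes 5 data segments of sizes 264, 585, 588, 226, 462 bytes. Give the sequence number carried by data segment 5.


The SYN occupies sequence number ISN = 55949, so the first data byte is ISN + 1 = 55950.
SEQ of data segment i = (ISN + 1) + sum of payload sizes of segments 1..i-1.
Segment 1: SEQ = 55950, payload = 264 bytes
Segment 2: SEQ = 56214, payload = 585 bytes
Segment 3: SEQ = 56799, payload = 588 bytes
Segment 4: SEQ = 57387, payload = 226 bytes
Segment 5: SEQ = 57613, payload = 462 bytes
SEQ of segment 5 = 55950 + 264 + 585 + 588 + 226 = 57613

57613


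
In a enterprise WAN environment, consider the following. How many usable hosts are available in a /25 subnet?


Given: subnet mask /25
Host bits = 32 - 25 = 7
Total addresses = 2^7 = 128
Usable hosts = 128 - 2 (network + broadcast) = 126

126


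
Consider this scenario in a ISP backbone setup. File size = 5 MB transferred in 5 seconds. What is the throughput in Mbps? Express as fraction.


Given: file = 5 MB, time = 5 s
File in Mb = 5 * 8 = 40 Mb
Throughput = 40 / 5 Mbps
Throughput = 8 Mbps

8


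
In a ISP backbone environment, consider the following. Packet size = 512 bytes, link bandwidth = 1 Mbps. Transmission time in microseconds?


Given: packet = 512 bytes, bandwidth = 1 Mbps
Packet in bits = 512 * 8 = 4096 bits
Bandwidth = 1 * 10^6 = 1000000 bps
Time = 4096 / 1000000 seconds
Time in us = 4096 * 10^6 / 1000000 = 4096

4096


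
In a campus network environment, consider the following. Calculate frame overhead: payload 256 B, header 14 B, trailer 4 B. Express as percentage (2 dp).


Given: payload = 256 B, header = 14 B, trailer = 4 B
Overhead bytes = header + trailer = 14 + 4 = 18
Total frame = payload + overhead = 256 + 18 = 274
Overhead % = 18 / 274 * 100 = 6.5693% -> 6.57% (2 dp)

6.57


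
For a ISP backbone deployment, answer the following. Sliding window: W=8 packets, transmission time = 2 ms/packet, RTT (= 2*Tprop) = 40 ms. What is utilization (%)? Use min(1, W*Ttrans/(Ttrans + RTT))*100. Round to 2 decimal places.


Given: W = 8, Ttrans = 2 ms, RTT = 40 ms (= 2 * Tprop, Tprop = 20 ms)
Cycle time = Ttrans + RTT = 2 + 40 = 42 ms (first packet sent until its ACK returns)
W * Ttrans = 8 * 2 = 16 ms of sending per cycle
W * Ttrans / (Ttrans + RTT) = 16 / 42 = 0.380952
U = min(1, 0.380952) = 0.380952
U% = 38.10%

38.10


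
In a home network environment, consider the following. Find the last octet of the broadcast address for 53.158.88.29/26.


Given: IP = 53.158.88.29, prefix = /26
Host bits = 32 - 26 = 6
Network last octet = 29 AND mask = 0
Host part size = 2^6 - 1 = 63
Broadcast last octet = 0 OR 63 = 63

63


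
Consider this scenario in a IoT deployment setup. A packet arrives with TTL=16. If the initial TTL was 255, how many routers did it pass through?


Given: initial TTL = 255, received TTL = 16
Hops = initial TTL - received TTL
Hops = 255 - 16 = 239

239


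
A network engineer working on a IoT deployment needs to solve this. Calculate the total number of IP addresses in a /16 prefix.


Given: CIDR prefix /16
Host bits = 32 - 16 = 16
Total addresses = 2^16 = 65536

65536


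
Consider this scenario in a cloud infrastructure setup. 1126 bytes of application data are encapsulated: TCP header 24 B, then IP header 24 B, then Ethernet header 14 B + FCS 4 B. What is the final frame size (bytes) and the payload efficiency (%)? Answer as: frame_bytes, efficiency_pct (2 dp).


TCP segment = 1126 + 24 = 1150 B
IP packet = 1150 + 24 = 1174 B
Ethernet frame = 1174 + 14 + 4 = 1192 B
Efficiency = app / frame = 1126 / 1192 = 0.944631 = 94.4631% -> 94.46% (2 dp)

1192, 94.46


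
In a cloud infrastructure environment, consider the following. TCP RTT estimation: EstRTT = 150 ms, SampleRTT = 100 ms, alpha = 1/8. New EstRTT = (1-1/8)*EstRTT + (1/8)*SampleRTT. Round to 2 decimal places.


Given: EstRTT = 150 ms, SampleRTT = 100 ms, alpha = 1/8
New EstRTT = (1 - alpha) * EstRTT + alpha * SampleRTT
(7/8) * 150 = 131.25
(1/8) * 100 = 12.5
New EstRTT = 131.25 + 12.5 = 143.75 ms -> 143.75 ms (2 dp)

143.75


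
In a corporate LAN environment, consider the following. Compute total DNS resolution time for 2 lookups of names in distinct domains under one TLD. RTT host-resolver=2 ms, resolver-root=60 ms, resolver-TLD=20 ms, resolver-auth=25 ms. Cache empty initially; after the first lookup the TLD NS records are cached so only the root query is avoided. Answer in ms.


Lookup 1 (cold cache): local + root + TLD + auth = 2 + 60 + 20 + 25 = 107 ms
Lookups 2..2 (TLD NS cached -> skip root; new domain -> still ask TLD and auth): local + TLD + auth = 2 + 20 + 25 = 47 ms each
Remaining 1 lookups: 1 * 47 = 47 ms
Total = 107 + 47 = 154 ms

154


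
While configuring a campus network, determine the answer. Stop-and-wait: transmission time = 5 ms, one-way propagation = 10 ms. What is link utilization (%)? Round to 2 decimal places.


Given: Ttrans = 5 ms, Tprop = 10 ms
RTT = 2 * Tprop = 2 * 10 = 20 ms
U = Ttrans / (Ttrans + RTT)
U = 5 / (5 + 20)
U = 5 / 25 = 0.2
U% = 20.00%

20.00


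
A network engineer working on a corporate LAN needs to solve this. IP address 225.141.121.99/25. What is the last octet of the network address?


Given: IP = 225.141.121.99, prefix = /25
Subnet mask = 255.255.255.128
Last octet of IP: 99
Last octet of mask: 128
Network last octet = 99 AND 128 = 0

0


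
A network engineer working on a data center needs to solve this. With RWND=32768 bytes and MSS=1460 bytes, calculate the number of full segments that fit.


Given: RWND = 32768 bytes, MSS = 1460 bytes
Full segments = floor(RWND / MSS)
Full segments = floor(32768 / 1460)
Full segments = floor(22.4438) = 22

22


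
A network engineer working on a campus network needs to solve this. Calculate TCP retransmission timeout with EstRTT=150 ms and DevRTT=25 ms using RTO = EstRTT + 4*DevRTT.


Given: EstRTT = 150 ms, DevRTT = 25 ms
Timeout = EstRTT + 4 * DevRTT
4 * DevRTT = 4 * 25 = 100
Timeout = 150 + 100 = 250 ms

250


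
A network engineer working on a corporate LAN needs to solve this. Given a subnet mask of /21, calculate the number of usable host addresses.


Given: subnet mask /21
Host bits = 32 - 21 = 11
Total addresses = 2^11 = 2048
Usable hosts = 2048 - 2 (network + broadcast) = 2046

2046


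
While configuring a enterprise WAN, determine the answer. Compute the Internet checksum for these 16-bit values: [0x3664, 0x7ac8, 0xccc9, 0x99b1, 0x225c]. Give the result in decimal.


Given words: [0x3664, 0x7ac8, 0xccc9, 0x99b1, 0x225c]
Step 1: Sum all words
Raw sum = 13924 + 31432 + 52425 + 39345 + 8796 = 145922
Step 2: Fold carry: (14850 + 2) = 14852
One's complement = ~14852 & 0xFFFF = 50683

50683


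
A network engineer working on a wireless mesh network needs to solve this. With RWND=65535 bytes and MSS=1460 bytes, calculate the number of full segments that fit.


Given: RWND = 65535 bytes, MSS = 1460 bytes
Full segments = floor(RWND / MSS)
Full segments = floor(65535 / 1460)
Full segments = floor(44.887) = 44

44


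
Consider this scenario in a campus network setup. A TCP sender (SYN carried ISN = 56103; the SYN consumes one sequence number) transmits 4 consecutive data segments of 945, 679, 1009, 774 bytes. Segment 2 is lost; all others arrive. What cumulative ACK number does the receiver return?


SYN uses sequence number 56103; first data byte = ISN + 1 = 56104.
Segment 1: SEQ = 56104, len = 945 B, covers [56104, 57048]
Segment 2: SEQ = 57049, len = 679 B, covers [57049, 57727] [LOST]
Segment 3: SEQ = 57728, len = 1009 B, covers [57728, 58736]
Segment 4: SEQ = 58737, len = 774 B, covers [58737, 59510]
In-order data received: bytes [56104, 57048] (segments 1..1).
Segment 2 missing -> gap begins at byte 57049; later segments buffered out of order.
Cumulative ACK = next expected in-order byte = 56104 + 945 = 57049

57049


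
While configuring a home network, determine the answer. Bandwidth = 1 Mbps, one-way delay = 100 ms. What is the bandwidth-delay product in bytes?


Given: bandwidth = 1 Mbps, delay = 100 ms
BDP in bits = 1 * 10^6 * 100 / 1000
BDP in bits = 100000
BDP in bytes = 100000 / 8 = 12500

12500


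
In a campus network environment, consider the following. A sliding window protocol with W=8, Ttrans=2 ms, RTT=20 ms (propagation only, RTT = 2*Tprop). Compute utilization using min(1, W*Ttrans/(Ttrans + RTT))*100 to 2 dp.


Given: W = 8, Ttrans = 2 ms, RTT = 20 ms (= 2 * Tprop, Tprop = 10 ms)
Cycle time = Ttrans + RTT = 2 + 20 = 22 ms (first packet sent until its ACK returns)
W * Ttrans = 8 * 2 = 16 ms of sending per cycle
W * Ttrans / (Ttrans + RTT) = 16 / 22 = 0.727273
U = min(1, 0.727273) = 0.727273
U% = 72.73%

72.73


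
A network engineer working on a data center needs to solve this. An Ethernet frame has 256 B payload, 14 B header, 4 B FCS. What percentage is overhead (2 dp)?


Given: payload = 256 B, header = 14 B, trailer = 4 B
Overhead bytes = header + trailer = 14 + 4 = 18
Total frame = payload + overhead = 256 + 18 = 274
Overhead % = 18 / 274 * 100 = 6.5693% -> 6.57% (2 dp)

6.57


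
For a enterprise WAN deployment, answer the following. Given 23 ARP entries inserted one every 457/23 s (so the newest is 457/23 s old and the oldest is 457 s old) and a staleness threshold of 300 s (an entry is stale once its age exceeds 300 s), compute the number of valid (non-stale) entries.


Ages are k * 457/23 s for k = 1..23 (spacing = 19.8696 s).
Entry k is valid iff k * 457/23 <= 300 iff k <= 23 * 300 / 457 = 15.0985
n_valid = floor(15.0985) = 15
(n_stale = 23 - 15 = 8)

15


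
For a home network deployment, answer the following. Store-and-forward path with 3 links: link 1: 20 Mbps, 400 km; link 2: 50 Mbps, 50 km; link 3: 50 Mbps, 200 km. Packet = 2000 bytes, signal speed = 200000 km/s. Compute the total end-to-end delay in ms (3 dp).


Packet = 2000 bytes = 16000 bits. Store-and-forward: sum (t_trans + t_prop) per link.
Link 1: t_trans = 16000/(20*10^6) s = 0.8000 ms; t_prop = 400/200000 s = 2.0000 ms; subtotal = 2.8000 ms
Link 2: t_trans = 16000/(50*10^6) s = 0.3200 ms; t_prop = 50/200000 s = 0.2500 ms; subtotal = 0.5700 ms
Link 3: t_trans = 16000/(50*10^6) s = 0.3200 ms; t_prop = 200/200000 s = 1.0000 ms; subtotal = 1.3200 ms
End-to-end = 2.8000 + 0.5700 + 1.3200 = 4.6900 ms -> 4.690 ms (3 dp)

4.690


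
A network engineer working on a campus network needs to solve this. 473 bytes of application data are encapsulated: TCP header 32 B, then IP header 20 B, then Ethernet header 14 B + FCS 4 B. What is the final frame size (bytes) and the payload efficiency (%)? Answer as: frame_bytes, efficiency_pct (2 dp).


TCP segment = 473 + 32 = 505 B
IP packet = 505 + 20 = 525 B
Ethernet frame = 525 + 14 + 4 = 543 B
Efficiency = app / frame = 473 / 543 = 0.871087 = 87.1087% -> 87.11% (2 dp)

543, 87.11


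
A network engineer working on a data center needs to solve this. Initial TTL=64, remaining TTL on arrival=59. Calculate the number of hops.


Given: initial TTL = 64, received TTL = 59
Hops = initial TTL - received TTL
Hops = 64 - 59 = 5

5


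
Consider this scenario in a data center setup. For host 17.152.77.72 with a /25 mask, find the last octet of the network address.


Given: IP = 17.152.77.72, prefix = /25
Subnet mask = 255.255.255.128
Last octet of IP: 72
Last octet of mask: 128
Network last octet = 72 AND 128 = 0

0


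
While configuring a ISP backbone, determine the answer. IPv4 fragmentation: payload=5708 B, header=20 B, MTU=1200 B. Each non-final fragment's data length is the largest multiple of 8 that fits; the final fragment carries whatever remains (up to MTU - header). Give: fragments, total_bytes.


Max data per non-final fragment = floor((MTU - header)/8)*8 = floor((1200 - 20)/8)*8 = floor(1180/8)*8 = 1176 B
Final fragment needs no 8-byte alignment: it can carry up to MTU - header = 1180 B
Non-final fragments needed = ceil((payload - 1180) / 1176) = ceil(4528/1176) = ceil(3.8503) = 4
Number of fragments = 4 + 1 = 5
Fragment sizes (data): 4 * 1176 B + 1004 B (last, 1004 <= 1180 OK)
Total bytes sent = payload + n_frags * header = 5708 + 5*20 = 5708 + 100 = 5808 B

5, 5808


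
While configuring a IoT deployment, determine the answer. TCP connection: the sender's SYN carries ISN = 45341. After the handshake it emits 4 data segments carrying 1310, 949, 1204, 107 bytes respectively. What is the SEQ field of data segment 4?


The SYN occupies sequence number ISN = 45341, so the first data byte is ISN + 1 = 45342.
SEQ of data segment i = (ISN + 1) + sum of payload sizes of segments 1..i-1.
Segment 1: SEQ = 45342, payload = 1310 bytes
Segment 2: SEQ = 46652, payload = 949 bytes
Segment 3: SEQ = 47601, payload = 1204 bytes
Segment 4: SEQ = 48805, payload = 107 bytes
SEQ of segment 4 = 45342 + 1310 + 949 + 1204 = 48805

48805


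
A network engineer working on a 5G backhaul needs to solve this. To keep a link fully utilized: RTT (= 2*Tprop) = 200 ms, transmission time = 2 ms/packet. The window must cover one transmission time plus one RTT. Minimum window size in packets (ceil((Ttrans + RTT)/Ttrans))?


Given: Ttrans = 2 ms, RTT = 200 ms (= 2 * Tprop, Tprop = 100 ms)
Time until first ACK returns = Ttrans + RTT = 2 + 200 = 202 ms
Need W * Ttrans >= Ttrans + RTT  ->  W >= (Ttrans + RTT) / Ttrans
(Ttrans + RTT) / Ttrans = 202 / 2 = 101
W_min = ceil(101) = 101

101


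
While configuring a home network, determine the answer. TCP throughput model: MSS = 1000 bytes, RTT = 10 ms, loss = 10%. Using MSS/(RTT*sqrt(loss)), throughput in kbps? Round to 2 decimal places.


Given: MSS = 1000 bytes, RTT = 10 ms, loss = 10%
RTT in seconds = 10 / 1000 = 0.01
Loss rate = 10% = 0.1
sqrt(loss) = sqrt(0.1) = 0.316227766017
Throughput (bytes/s) = 1000 / (0.01 * 0.316227766017) = 316227.7660
Throughput (kbps) = 316227.7660 * 8 / 1000 = 2529.822128 -> 2529.82 kbps (2 dp)

2529.82


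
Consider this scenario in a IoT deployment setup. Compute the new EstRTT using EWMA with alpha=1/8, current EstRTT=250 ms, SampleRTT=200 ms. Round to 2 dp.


Given: EstRTT = 250 ms, SampleRTT = 200 ms, alpha = 1/8
New EstRTT = (1 - alpha) * EstRTT + alpha * SampleRTT
(7/8) * 250 = 218.75
(1/8) * 200 = 25
New EstRTT = 218.75 + 25 = 243.75 ms -> 243.75 ms (2 dp)

243.75


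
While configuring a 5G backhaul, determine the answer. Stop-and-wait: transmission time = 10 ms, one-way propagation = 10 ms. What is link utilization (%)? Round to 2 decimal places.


Given: Ttrans = 10 ms, Tprop = 10 ms
RTT = 2 * Tprop = 2 * 10 = 20 ms
U = Ttrans / (Ttrans + RTT)
U = 10 / (10 + 20)
U = 10 / 30 = 0.333333
U% = 33.33%

33.33


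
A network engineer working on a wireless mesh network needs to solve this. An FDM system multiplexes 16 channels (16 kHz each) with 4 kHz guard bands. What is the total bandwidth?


Given: 16 channels, 16 kHz each, guard = 4 kHz
Channel bandwidth = 16 * 16 = 256 kHz
Guard bands = 15 gaps * 4 kHz = 60 kHz
Total = 256 + 60 = 316 kHz

316


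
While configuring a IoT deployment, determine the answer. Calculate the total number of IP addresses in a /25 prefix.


Given: CIDR prefix /25
Host bits = 32 - 25 = 7
Total addresses = 2^7 = 128

128


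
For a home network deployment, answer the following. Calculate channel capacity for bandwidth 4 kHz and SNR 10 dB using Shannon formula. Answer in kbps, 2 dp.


Given: B = 4 kHz, SNR = 10 dB
SNR linear = 10^(10/10) = 10
1 + SNR = 11
log2(11) = 3.4594316186
C = 4 * 1000 * 3.4594316186 = 13837.7265 bps
C = 13.837726 kbps -> 13.84 kbps (2 dp)

13.84


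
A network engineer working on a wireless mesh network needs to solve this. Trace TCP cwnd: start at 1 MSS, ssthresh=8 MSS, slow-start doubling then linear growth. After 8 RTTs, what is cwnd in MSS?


RTT 0: cwnd = 1 MSS (initial)
RTT 1: cwnd = 2 MSS (slow start, doubled)
RTT 2: cwnd = 4 MSS (slow start, doubled)
RTT 3: cwnd = 8 MSS (slow start, doubled)
RTT 4: cwnd = 9 MSS (congestion avoidance, +1)
RTT 5: cwnd = 10 MSS (congestion avoidance, +1)
RTT 6: cwnd = 11 MSS (congestion avoidance, +1)
RTT 7: cwnd = 12 MSS (congestion avoidance, +1)
RTT 8: cwnd = 13 MSS (congestion avoidance, +1)

13


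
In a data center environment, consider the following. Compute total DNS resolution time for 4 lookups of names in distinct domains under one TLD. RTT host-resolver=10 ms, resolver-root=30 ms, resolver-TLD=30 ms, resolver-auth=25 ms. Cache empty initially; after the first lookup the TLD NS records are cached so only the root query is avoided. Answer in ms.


Lookup 1 (cold cache): local + root + TLD + auth = 10 + 30 + 30 + 25 = 95 ms
Lookups 2..4 (TLD NS cached -> skip root; new domain -> still ask TLD and auth): local + TLD + auth = 10 + 30 + 25 = 65 ms each
Remaining 3 lookups: 3 * 65 = 195 ms
Total = 95 + 195 = 290 ms

290


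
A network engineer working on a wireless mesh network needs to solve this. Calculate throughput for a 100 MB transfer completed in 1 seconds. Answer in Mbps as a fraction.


Given: file = 100 MB, time = 1 s
File in Mb = 100 * 8 = 800 Mb
Throughput = 800 / 1 Mbps
Throughput = 800 Mbps

800


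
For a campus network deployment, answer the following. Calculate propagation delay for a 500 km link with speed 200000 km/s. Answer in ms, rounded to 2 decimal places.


Given: distance = 500 km, speed = 200000 km/s
Delay = distance / speed = 500 / 200000 seconds
Delay in ms = 500 * 1000 / 200000
Delay = 2.5000 ms
Rounded to 2 dp = 2.50 ms

2.50


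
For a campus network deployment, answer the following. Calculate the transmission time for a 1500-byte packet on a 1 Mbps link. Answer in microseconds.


Given: packet = 1500 bytes, bandwidth = 1 Mbps
Packet in bits = 1500 * 8 = 12000 bits
Bandwidth = 1 * 10^6 = 1000000 bps
Time = 12000 / 1000000 seconds
Time in us = 12000 * 10^6 / 1000000 = 12000

12000


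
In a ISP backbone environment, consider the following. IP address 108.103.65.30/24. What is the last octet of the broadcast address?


Given: IP = 108.103.65.30, prefix = /24
Host bits = 32 - 24 = 8
Network last octet = 30 AND mask = 0
Host part size = 2^8 - 1 = 255
Broadcast last octet = 0 OR 255 = 255

255


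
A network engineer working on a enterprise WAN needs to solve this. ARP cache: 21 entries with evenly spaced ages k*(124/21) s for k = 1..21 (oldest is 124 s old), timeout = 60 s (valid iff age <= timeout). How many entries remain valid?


Ages are k * 124/21 s for k = 1..21 (spacing = 5.9048 s).
Entry k is valid iff k * 124/21 <= 60 iff k <= 21 * 60 / 124 = 10.1613
n_valid = floor(10.1613) = 10
(n_stale = 21 - 10 = 11)

10


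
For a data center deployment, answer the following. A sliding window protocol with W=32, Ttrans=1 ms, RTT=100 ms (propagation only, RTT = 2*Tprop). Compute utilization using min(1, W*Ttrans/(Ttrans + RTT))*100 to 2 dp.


Given: W = 32, Ttrans = 1 ms, RTT = 100 ms (= 2 * Tprop, Tprop = 50 ms)
Cycle time = Ttrans + RTT = 1 + 100 = 101 ms (first packet sent until its ACK returns)
W * Ttrans = 32 * 1 = 32 ms of sending per cycle
W * Ttrans / (Ttrans + RTT) = 32 / 101 = 0.316832
U = min(1, 0.316832) = 0.316832
U% = 31.68%

31.68


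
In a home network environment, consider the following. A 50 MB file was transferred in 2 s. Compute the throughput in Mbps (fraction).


Given: file = 50 MB, time = 2 s
File in Mb = 50 * 8 = 400 Mb
Throughput = 400 / 2 Mbps
Throughput = 200 Mbps

200


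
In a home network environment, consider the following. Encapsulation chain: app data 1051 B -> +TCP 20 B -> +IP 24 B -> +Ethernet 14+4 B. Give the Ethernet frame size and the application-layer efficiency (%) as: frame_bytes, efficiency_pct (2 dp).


TCP segment = 1051 + 20 = 1071 B
IP packet = 1071 + 24 = 1095 B
Ethernet frame = 1095 + 14 + 4 = 1113 B
Efficiency = app / frame = 1051 / 1113 = 0.944295 = 94.4295% -> 94.43% (2 dp)

1113, 94.43


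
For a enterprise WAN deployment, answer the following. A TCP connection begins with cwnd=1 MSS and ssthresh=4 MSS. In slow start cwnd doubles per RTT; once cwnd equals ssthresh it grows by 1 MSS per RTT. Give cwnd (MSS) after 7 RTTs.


RTT 0: cwnd = 1 MSS (initial)
RTT 1: cwnd = 2 MSS (slow start, doubled)
RTT 2: cwnd = 4 MSS (slow start, doubled)
RTT 3: cwnd = 5 MSS (congestion avoidance, +1)
RTT 4: cwnd = 6 MSS (congestion avoidance, +1)
RTT 5: cwnd = 7 MSS (congestion avoidance, +1)
RTT 6: cwnd = 8 MSS (congestion avoidance, +1)
RTT 7: cwnd = 9 MSS (congestion avoidance, +1)

9


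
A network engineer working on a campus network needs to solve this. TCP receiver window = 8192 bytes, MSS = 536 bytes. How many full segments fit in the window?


Given: RWND = 8192 bytes, MSS = 536 bytes
Full segments = floor(RWND / MSS)
Full segments = floor(8192 / 536)
Full segments = floor(15.2836) = 15

15


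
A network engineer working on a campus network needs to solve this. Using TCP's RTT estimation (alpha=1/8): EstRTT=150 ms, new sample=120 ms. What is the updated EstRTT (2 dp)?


Given: EstRTT = 150 ms, SampleRTT = 120 ms, alpha = 1/8
New EstRTT = (1 - alpha) * EstRTT + alpha * SampleRTT
(7/8) * 150 = 131.25
(1/8) * 120 = 15
New EstRTT = 131.25 + 15 = 146.25 ms -> 146.25 ms (2 dp)

146.25


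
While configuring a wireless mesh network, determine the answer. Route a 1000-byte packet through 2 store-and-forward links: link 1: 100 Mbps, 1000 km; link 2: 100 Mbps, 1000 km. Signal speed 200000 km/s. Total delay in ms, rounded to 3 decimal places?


Packet = 1000 bytes = 8000 bits. Store-and-forward: sum (t_trans + t_prop) per link.
Link 1: t_trans = 8000/(100*10^6) s = 0.0800 ms; t_prop = 1000/200000 s = 5.0000 ms; subtotal = 5.0800 ms
Link 2: t_trans = 8000/(100*10^6) s = 0.0800 ms; t_prop = 1000/200000 s = 5.0000 ms; subtotal = 5.0800 ms
End-to-end = 5.0800 + 5.0800 = 10.1600 ms -> 10.160 ms (3 dp)

10.160


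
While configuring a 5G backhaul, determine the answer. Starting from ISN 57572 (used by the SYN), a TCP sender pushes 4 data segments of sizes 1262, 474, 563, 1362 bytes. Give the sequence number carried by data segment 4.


The SYN occupies sequence number ISN = 57572, so the first data byte is ISN + 1 = 57573.
SEQ of data segment i = (ISN + 1) + sum of payload sizes of segments 1..i-1.
Segment 1: SEQ = 57573, payload = 1262 bytes
Segment 2: SEQ = 58835, payload = 474 bytes
Segment 3: SEQ = 59309, payload = 563 bytes
Segment 4: SEQ = 59872, payload = 1362 bytes
SEQ of segment 4 = 57573 + 1262 + 474 + 563 = 59872

59872


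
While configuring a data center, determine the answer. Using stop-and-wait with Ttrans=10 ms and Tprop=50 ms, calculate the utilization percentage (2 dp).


Given: Ttrans = 10 ms, Tprop = 50 ms
RTT = 2 * Tprop = 2 * 50 = 100 ms
U = Ttrans / (Ttrans + RTT)
U = 10 / (10 + 100)
U = 10 / 110 = 0.090909
U% = 9.09%

9.09


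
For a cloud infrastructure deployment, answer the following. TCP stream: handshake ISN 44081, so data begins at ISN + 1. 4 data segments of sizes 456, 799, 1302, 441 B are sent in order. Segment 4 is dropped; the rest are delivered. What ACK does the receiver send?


SYN uses sequence number 44081; first data byte = ISN + 1 = 44082.
Segment 1: SEQ = 44082, len = 456 B, covers [44082, 44537]
Segment 2: SEQ = 44538, len = 799 B, covers [44538, 45336]
Segment 3: SEQ = 45337, len = 1302 B, covers [45337, 46638]
Segment 4: SEQ = 46639, len = 441 B, covers [46639, 47079] [LOST]
In-order data received: bytes [44082, 46638] (segments 1..3).
Segment 4 missing -> gap begins at byte 46639.
Cumulative ACK = next expected in-order byte = 44082 + 456 + 799 + 1302 = 46639

46639


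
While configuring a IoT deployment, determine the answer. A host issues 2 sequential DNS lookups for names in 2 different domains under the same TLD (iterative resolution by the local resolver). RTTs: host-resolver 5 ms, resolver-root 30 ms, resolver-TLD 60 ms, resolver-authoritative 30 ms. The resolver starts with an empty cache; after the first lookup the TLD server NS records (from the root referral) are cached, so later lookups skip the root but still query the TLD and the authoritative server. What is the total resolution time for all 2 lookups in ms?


Lookup 1 (cold cache): local + root + TLD + auth = 5 + 30 + 60 + 30 = 125 ms
Lookups 2..2 (TLD NS cached -> skip root; new domain -> still ask TLD and auth): local + TLD + auth = 5 + 60 + 30 = 95 ms each
Remaining 1 lookups: 1 * 95 = 95 ms
Total = 125 + 95 = 220 ms

220


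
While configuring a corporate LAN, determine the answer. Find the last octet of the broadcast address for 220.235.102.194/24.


Given: IP = 220.235.102.194, prefix = /24
Host bits = 32 - 24 = 8
Network last octet = 194 AND mask = 0
Host part size = 2^8 - 1 = 255
Broadcast last octet = 0 OR 255 = 255

255


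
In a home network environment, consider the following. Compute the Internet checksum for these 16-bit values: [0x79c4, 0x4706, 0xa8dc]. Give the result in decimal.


Given words: [0x79c4, 0x4706, 0xa8dc]
Step 1: Sum all words
Raw sum = 31172 + 18182 + 43228 = 92582
Step 2: Fold carry: (27046 + 1) = 27047
One's complement = ~27047 & 0xFFFF = 38488

38488


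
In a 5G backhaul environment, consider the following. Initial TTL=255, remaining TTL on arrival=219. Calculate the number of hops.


Given: initial TTL = 255, received TTL = 219
Hops = initial TTL - received TTL
Hops = 255 - 219 = 36

36


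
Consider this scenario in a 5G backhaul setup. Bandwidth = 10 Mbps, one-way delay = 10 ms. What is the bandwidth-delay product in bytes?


Given: bandwidth = 10 Mbps, delay = 10 ms
BDP in bits = 10 * 10^6 * 10 / 1000
BDP in bits = 100000
BDP in bytes = 100000 / 8 = 12500

12500


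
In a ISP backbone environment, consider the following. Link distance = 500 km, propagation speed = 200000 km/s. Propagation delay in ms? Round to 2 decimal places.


Given: distance = 500 km, speed = 200000 km/s
Delay = distance / speed = 500 / 200000 seconds
Delay in ms = 500 * 1000 / 200000
Delay = 2.5000 ms
Rounded to 2 dp = 2.50 ms

2.50


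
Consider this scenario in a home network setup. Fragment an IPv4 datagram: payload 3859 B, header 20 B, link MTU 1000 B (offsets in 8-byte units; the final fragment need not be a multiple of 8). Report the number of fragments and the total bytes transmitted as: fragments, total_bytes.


Max data per non-final fragment = floor((MTU - header)/8)*8 = floor((1000 - 20)/8)*8 = floor(980/8)*8 = 976 B
Final fragment needs no 8-byte alignment: it can carry up to MTU - header = 980 B
Non-final fragments needed = ceil((payload - 980) / 976) = ceil(2879/976) = ceil(2.9498) = 3
Number of fragments = 3 + 1 = 4
Fragment sizes (data): 3 * 976 B + 931 B (last, 931 <= 980 OK)
Total bytes sent = payload + n_frags * header = 3859 + 4*20 = 3859 + 80 = 3939 B

4, 3939


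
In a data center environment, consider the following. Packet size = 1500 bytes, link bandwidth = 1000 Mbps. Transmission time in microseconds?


Given: packet = 1500 bytes, bandwidth = 1000 Mbps
Packet in bits = 1500 * 8 = 12000 bits
Bandwidth = 1000 * 10^6 = 1000000000 bps
Time = 12000 / 1000000000 seconds
Time in us = 12000 * 10^6 / 1000000000 = 12

12


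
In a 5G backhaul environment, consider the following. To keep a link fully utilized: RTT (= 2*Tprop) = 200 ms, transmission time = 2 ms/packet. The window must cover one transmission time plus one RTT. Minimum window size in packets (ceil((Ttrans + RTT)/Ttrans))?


Given: Ttrans = 2 ms, RTT = 200 ms (= 2 * Tprop, Tprop = 100 ms)
Time until first ACK returns = Ttrans + RTT = 2 + 200 = 202 ms
Need W * Ttrans >= Ttrans + RTT  ->  W >= (Ttrans + RTT) / Ttrans
(Ttrans + RTT) / Ttrans = 202 / 2 = 101
W_min = ceil(101) = 101

101


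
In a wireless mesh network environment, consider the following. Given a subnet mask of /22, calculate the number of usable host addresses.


Given: subnet mask /22
Host bits = 32 - 22 = 10
Total addresses = 2^10 = 1024
Usable hosts = 1024 - 2 (network + broadcast) = 1022

1022


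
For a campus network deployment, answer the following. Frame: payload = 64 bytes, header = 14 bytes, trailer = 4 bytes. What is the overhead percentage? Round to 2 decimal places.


Given: payload = 64 B, header = 14 B, trailer = 4 B
Overhead bytes = header + trailer = 14 + 4 = 18
Total frame = payload + overhead = 64 + 18 = 82
Overhead % = 18 / 82 * 100 = 21.9512% -> 21.95% (2 dp)

21.95


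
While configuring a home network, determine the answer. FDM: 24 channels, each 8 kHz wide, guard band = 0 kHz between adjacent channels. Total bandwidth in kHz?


Given: 24 channels, 8 kHz each, guard = 0 kHz
Channel bandwidth = 24 * 8 = 192 kHz
Guard bands = 23 gaps * 0 kHz = 0 kHz
Total = 192 + 0 = 192 kHz

192


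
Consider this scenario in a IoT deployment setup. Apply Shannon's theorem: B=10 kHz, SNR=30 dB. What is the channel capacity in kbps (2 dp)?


Given: B = 10 kHz, SNR = 30 dB
SNR linear = 10^(30/10) = 1000
1 + SNR = 1001
log2(1001) = 9.9672262588
C = 10 * 1000 * 9.9672262588 = 99672.2626 bps
C = 99.672263 kbps -> 99.67 kbps (2 dp)

99.67


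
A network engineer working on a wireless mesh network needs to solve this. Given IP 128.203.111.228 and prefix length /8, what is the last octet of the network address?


Given: IP = 128.203.111.228, prefix = /8
Subnet mask = 255.0.0.0
Last octet of IP: 228
Last octet of mask: 0
Network last octet = 228 AND 0 = 0

0


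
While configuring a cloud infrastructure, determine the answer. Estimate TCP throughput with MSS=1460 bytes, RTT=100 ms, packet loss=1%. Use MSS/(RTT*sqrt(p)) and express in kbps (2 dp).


Given: MSS = 1460 bytes, RTT = 100 ms, loss = 1%
RTT in seconds = 100 / 1000 = 0.1
Loss rate = 1% = 0.01
sqrt(loss) = sqrt(0.01) = 0.1
Throughput (bytes/s) = 1460 / (0.1 * 0.1) = 146000.0000
Throughput (kbps) = 146000.0000 * 8 / 1000 = 1168.000000 -> 1168.00 kbps (2 dp)

1168.00


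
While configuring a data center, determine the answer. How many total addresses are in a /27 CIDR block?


Given: CIDR prefix /27
Host bits = 32 - 27 = 5
Total addresses = 2^5 = 32

32


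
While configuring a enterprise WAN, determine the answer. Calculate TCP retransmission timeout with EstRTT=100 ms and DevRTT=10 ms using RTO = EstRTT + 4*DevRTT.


Given: EstRTT = 100 ms, DevRTT = 10 ms
Timeout = EstRTT + 4 * DevRTT
4 * DevRTT = 4 * 10 = 40
Timeout = 100 + 40 = 140 ms

140


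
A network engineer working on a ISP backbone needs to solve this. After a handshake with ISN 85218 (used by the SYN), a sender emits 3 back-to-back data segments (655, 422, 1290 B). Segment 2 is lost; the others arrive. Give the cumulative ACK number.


SYN uses sequence number 85218; first data byte = ISN + 1 = 85219.
Segment 1: SEQ = 85219, len = 655 B, covers [85219, 85873]
Segment 2: SEQ = 85874, len = 422 B, covers [85874, 86295] [LOST]
Segment 3: SEQ = 86296, len = 1290 B, covers [86296, 87585]
In-order data received: bytes [85219, 85873] (segments 1..1).
Segment 2 missing -> gap begins at byte 85874; later segments buffered out of order.
Cumulative ACK = next expected in-order byte = 85219 + 655 = 85874

85874


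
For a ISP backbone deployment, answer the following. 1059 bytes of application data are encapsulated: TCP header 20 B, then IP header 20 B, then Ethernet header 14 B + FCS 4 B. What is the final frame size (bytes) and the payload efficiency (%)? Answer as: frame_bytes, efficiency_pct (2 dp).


TCP segment = 1059 + 20 = 1079 B
IP packet = 1079 + 20 = 1099 B
Ethernet frame = 1099 + 14 + 4 = 1117 B
Efficiency = app / frame = 1059 / 1117 = 0.948075 = 94.8075% -> 94.81% (2 dp)

1117, 94.81


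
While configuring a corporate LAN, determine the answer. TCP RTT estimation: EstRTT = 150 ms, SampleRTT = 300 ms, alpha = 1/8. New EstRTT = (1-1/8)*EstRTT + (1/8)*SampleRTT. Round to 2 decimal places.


Given: EstRTT = 150 ms, SampleRTT = 300 ms, alpha = 1/8
New EstRTT = (1 - alpha) * EstRTT + alpha * SampleRTT
(7/8) * 150 = 131.25
(1/8) * 300 = 37.5
New EstRTT = 131.25 + 37.5 = 168.75 ms -> 168.75 ms (2 dp)

168.75


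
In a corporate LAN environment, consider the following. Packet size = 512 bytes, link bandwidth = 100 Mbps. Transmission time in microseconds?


Given: packet = 512 bytes, bandwidth = 100 Mbps
Packet in bits = 512 * 8 = 4096 bits
Bandwidth = 100 * 10^6 = 100000000 bps
Time = 4096 / 100000000 seconds
Time in us = 4096 * 10^6 / 100000000 = 40.96

40.96


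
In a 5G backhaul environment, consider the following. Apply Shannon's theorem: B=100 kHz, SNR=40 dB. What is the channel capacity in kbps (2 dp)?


Given: B = 100 kHz, SNR = 40 dB
SNR linear = 10^(40/10) = 10000
1 + SNR = 10001
log2(10001) = 13.2878566418
C = 100 * 1000 * 13.2878566418 = 1328785.6642 bps
C = 1328.785664 kbps -> 1328.79 kbps (2 dp)

1328.79


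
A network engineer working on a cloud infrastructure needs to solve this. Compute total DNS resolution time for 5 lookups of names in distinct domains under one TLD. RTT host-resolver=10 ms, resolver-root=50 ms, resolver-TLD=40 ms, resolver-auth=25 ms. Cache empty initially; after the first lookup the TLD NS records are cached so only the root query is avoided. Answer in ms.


Lookup 1 (cold cache): local + root + TLD + auth = 10 + 50 + 40 + 25 = 125 ms
Lookups 2..5 (TLD NS cached -> skip root; new domain -> still ask TLD and auth): local + TLD + auth = 10 + 40 + 25 = 75 ms each
Remaining 4 lookups: 4 * 75 = 300 ms
Total = 125 + 300 = 425 ms

425


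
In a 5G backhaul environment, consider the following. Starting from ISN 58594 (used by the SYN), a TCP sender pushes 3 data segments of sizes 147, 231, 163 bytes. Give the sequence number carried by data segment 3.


The SYN occupies sequence number ISN = 58594, so the first data byte is ISN + 1 = 58595.
SEQ of data segment i = (ISN + 1) + sum of payload sizes of segments 1..i-1.
Segment 1: SEQ = 58595, payload = 147 bytes
Segment 2: SEQ = 58742, payload = 231 bytes
Segment 3: SEQ = 58973, payload = 163 bytes
SEQ of segment 3 = 58595 + 147 + 231 = 58973

58973


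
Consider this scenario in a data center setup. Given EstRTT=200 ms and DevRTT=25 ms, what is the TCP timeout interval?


Given: EstRTT = 200 ms, DevRTT = 25 ms
Timeout = EstRTT + 4 * DevRTT
4 * DevRTT = 4 * 25 = 100
Timeout = 200 + 100 = 300 ms

300


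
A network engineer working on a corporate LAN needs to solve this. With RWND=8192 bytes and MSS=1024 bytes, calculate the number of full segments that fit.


Given: RWND = 8192 bytes, MSS = 1024 bytes
Full segments = floor(RWND / MSS)
Full segments = floor(8192 / 1024)
Full segments = floor(8.0) = 8

8


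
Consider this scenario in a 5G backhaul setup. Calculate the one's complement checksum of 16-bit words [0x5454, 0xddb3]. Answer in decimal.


Given words: [0x5454, 0xddb3]
Step 1: Sum all words
Raw sum = 21588 + 56755 = 78343
Step 2: Fold carry: (12807 + 1) = 12808
One's complement = ~12808 & 0xFFFF = 52727

52727


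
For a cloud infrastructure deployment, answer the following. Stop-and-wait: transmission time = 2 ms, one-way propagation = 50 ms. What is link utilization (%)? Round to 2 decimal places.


Given: Ttrans = 2 ms, Tprop = 50 ms
RTT = 2 * Tprop = 2 * 50 = 100 ms
U = Ttrans / (Ttrans + RTT)
U = 2 / (2 + 100)
U = 2 / 102 = 0.019608
U% = 1.96%

1.96


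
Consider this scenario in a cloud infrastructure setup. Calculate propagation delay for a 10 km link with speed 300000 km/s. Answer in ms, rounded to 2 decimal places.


Given: distance = 10 km, speed = 300000 km/s
Delay = distance / speed = 10 / 300000 seconds
Delay in ms = 10 * 1000 / 300000
Delay = 0.0333 ms
Rounded to 2 dp = 0.03 ms

0.03


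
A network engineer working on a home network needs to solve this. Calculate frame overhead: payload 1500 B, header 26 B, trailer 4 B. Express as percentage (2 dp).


Given: payload = 1500 B, header = 26 B, trailer = 4 B
Overhead bytes = header + trailer = 26 + 4 = 30
Total frame = payload + overhead = 1500 + 30 = 1530
Overhead % = 30 / 1530 * 100 = 1.9608% -> 1.96% (2 dp)

1.96


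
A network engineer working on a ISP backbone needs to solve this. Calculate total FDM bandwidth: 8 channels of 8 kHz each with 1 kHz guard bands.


Given: 8 channels, 8 kHz each, guard = 1 kHz
Channel bandwidth = 8 * 8 = 64 kHz
Guard bands = 7 gaps * 1 kHz = 7 kHz
Total = 64 + 7 = 71 kHz

71


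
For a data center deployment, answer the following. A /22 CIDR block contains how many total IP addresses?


Given: CIDR prefix /22
Host bits = 32 - 22 = 10
Total addresses = 2^10 = 1024

1024


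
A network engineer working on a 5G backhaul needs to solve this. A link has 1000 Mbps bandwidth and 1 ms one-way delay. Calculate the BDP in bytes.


Given: bandwidth = 1000 Mbps, delay = 1 ms
BDP in bits = 1000 * 10^6 * 1 / 1000
BDP in bits = 1000000
BDP in bytes = 1000000 / 8 = 125000

125000


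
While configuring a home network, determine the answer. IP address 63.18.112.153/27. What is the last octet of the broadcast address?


Given: IP = 63.18.112.153, prefix = /27
Host bits = 32 - 27 = 5
Network last octet = 153 AND mask = 128
Host part size = 2^5 - 1 = 31
Broadcast last octet = 128 OR 31 = 159

159


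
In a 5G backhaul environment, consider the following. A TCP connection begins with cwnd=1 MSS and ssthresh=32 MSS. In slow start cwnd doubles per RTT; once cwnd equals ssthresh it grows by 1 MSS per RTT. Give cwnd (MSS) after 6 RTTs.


RTT 0: cwnd = 1 MSS (initial)
RTT 1: cwnd = 2 MSS (slow start, doubled)
RTT 2: cwnd = 4 MSS (slow start, doubled)
RTT 3: cwnd = 8 MSS (slow start, doubled)
RTT 4: cwnd = 16 MSS (slow start, doubled)
RTT 5: cwnd = 32 MSS (slow start, doubled)
RTT 6: cwnd = 33 MSS (congestion avoidance, +1)

33
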